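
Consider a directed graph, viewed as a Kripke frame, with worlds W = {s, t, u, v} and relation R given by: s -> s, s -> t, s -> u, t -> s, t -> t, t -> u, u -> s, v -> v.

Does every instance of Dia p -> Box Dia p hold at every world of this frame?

By correspondence theory, 5 is valid on a frame iff R is Euclidean.
Euclidean: no — s R u and s R t, but not u R t.

No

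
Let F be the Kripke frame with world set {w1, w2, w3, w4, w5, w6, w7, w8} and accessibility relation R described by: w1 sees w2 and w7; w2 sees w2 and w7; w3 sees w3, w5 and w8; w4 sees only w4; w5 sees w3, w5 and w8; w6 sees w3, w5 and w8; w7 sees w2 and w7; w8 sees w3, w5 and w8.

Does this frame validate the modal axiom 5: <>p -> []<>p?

By correspondence theory, 5 is valid on a frame iff R is Euclidean.
Euclidean: yes — any two successors of a common world are R-related.

Yes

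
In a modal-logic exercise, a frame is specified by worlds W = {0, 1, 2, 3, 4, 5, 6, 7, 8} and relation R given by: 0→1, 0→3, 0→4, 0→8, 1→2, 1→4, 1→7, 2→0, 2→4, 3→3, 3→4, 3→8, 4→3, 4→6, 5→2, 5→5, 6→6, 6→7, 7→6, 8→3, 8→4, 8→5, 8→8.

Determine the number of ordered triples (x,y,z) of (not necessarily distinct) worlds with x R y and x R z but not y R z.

Enumerating: (0,1,1), (0,1,3), (0,1,8), (0,3,1), (0,4,1), (0,4,4), (0,4,8), (0,8,1), (1,2,2), (1,2,7), (1,4,2), (1,4,4), … and 21 more.
Total: 33.

33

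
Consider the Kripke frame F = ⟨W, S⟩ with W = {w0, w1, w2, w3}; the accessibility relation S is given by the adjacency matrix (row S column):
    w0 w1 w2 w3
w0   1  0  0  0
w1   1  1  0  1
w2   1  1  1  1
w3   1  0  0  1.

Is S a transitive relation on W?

Yes

Transitive: yes — every two-step S-path is closed by a direct edge.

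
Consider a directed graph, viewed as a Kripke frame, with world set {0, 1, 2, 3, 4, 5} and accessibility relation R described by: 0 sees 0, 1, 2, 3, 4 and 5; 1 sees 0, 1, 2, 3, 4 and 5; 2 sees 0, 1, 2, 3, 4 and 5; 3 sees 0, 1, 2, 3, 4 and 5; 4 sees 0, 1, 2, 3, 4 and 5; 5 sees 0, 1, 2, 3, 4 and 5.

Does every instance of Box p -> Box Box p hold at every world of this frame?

The schema 4 characterises exactly the transitive frames.
Transitive: yes — every two-step R-path is closed by a direct edge.

Yes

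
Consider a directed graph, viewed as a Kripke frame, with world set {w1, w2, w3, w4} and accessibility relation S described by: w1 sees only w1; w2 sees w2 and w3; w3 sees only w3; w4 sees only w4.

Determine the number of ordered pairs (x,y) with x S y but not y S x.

1

Enumerating: (w2,w3).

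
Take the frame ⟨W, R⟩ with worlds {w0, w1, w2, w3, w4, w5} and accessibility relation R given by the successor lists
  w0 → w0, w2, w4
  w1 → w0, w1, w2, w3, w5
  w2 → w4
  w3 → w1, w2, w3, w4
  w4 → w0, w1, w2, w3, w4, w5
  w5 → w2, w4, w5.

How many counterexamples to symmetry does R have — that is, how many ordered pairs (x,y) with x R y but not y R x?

7

Enumerating: (w0,w2), (w1,w0), (w1,w2), (w1,w5), (w3,w2), (w4,w1), (w5,w2).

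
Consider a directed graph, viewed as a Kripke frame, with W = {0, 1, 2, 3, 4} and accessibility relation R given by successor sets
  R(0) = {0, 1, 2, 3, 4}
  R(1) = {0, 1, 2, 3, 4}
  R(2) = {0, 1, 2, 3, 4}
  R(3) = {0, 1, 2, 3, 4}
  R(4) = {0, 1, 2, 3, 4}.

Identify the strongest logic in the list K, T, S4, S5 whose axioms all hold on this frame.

Reflexive (axiom T): yes — every world is R-related to itself.
Transitive (axiom 4): yes — every two-step R-path is closed by a direct edge.
Euclidean (axiom 5): yes — any two successors of a common world are R-related.
So F validates K, T, S4, S5. The strongest is S5.

S5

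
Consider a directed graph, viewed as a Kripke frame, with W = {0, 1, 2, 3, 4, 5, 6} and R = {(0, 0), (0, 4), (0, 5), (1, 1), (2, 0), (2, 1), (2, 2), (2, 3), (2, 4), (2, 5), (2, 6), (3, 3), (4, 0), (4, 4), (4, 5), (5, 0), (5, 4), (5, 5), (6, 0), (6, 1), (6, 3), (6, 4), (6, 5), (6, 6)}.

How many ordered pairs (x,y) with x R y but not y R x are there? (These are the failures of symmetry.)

Enumerating: (2,0), (2,1), (2,3), (2,4), (2,5), (2,6), (6,0), (6,1), (6,3), (6,4), (6,5).

11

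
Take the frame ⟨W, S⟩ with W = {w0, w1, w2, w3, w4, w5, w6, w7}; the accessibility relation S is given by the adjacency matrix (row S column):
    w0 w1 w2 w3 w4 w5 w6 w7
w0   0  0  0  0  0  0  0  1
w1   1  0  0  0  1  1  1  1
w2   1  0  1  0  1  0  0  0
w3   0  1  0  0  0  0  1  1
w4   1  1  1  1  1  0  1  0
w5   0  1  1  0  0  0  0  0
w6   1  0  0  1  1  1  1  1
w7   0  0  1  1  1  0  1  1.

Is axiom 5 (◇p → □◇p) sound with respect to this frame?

No

Axiom 5 corresponds to the accessibility relation being Euclidean.
Euclidean: no — w1 S w0 and w1 S w4, but not w0 S w4.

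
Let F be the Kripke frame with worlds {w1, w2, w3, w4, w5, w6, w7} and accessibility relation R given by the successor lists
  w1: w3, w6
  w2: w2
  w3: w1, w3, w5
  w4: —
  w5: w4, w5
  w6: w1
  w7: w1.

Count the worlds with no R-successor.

Enumerating: w4.

1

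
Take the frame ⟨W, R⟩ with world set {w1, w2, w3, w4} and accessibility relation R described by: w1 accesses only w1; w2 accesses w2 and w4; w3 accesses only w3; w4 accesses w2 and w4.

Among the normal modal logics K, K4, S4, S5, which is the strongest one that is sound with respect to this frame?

Transitive (axiom 4): yes — every two-step R-path is closed by a direct edge.
Reflexive (axiom T): yes — every world is R-related to itself.
Euclidean (axiom 5): yes — any two successors of a common world are R-related.
So F validates K, K4, S4, S5. The strongest is S5.

S5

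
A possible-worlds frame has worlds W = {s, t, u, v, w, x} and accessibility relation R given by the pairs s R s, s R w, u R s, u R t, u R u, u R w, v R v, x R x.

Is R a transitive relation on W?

Yes

Transitive: yes — every two-step R-path is closed by a direct edge.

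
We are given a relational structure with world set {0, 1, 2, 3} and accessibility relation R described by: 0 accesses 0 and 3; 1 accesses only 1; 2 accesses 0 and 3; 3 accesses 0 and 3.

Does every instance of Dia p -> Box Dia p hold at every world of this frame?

Axiom 5 corresponds to the accessibility relation being Euclidean.
Euclidean: yes — any two successors of a common world are R-related.

Yes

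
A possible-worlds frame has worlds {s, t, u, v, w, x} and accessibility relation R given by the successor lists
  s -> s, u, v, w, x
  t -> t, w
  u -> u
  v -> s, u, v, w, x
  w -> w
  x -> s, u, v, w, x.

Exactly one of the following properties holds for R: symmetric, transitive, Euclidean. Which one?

transitive

Symmetric: no — s R u but not u R s.
Transitive: yes — every two-step R-path is closed by a direct edge.
Euclidean: no — s R u and s R v, but not u R v.
Only transitive holds.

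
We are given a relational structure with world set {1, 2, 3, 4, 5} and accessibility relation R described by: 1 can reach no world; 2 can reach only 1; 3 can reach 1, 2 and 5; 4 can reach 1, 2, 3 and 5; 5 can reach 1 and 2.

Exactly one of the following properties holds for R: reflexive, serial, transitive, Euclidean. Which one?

transitive

Reflexive: no — 1 is not related to itself.
Serial: no — 1 has no R-successor.
Transitive: yes — every two-step R-path is closed by a direct edge.
Euclidean: no — 3 R 1 and 3 R 2, but not 1 R 2.
Only transitive holds.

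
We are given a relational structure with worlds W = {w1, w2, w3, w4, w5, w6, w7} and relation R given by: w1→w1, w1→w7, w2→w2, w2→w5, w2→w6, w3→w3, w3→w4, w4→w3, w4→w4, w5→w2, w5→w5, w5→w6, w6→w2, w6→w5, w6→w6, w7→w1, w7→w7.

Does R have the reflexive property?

Reflexive: yes — every world is R-related to itself.

Yes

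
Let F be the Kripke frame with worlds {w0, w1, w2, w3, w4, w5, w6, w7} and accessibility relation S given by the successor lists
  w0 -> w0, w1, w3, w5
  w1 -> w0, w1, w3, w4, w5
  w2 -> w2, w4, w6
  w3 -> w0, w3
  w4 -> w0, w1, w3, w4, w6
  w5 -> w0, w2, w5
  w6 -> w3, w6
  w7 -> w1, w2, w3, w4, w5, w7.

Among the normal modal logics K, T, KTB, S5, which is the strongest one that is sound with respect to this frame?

Reflexive (axiom T): yes — every world is S-related to itself.
Symmetric (axiom B): no — w1 S w3 but not w3 S w1.
Euclidean (axiom 5): no — w0 S w3 and w0 S w1, but not w3 S w1.
So F validates K, T; KTB would additionally require S to be symmetric. The strongest is T.

T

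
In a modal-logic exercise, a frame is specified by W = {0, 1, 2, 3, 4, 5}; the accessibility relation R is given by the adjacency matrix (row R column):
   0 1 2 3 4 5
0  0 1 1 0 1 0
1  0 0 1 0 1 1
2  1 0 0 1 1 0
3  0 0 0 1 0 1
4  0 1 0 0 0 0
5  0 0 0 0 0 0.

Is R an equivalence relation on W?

No

Reflexive: no — 0 is not related to itself.
Symmetric: no — 0 R 1 but not 1 R 0.
Transitive: no — 0 R 1 and 1 R 5, but not 0 R 5.
So R is not an equivalence relation.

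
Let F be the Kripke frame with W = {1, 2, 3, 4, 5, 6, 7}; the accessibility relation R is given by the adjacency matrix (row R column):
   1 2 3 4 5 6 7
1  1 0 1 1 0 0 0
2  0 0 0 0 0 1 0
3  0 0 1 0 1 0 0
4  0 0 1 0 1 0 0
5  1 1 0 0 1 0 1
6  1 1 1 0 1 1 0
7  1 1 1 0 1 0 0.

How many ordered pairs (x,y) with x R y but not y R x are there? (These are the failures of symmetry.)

Enumerating: (1,3), (1,4), (3,5), (4,3), (4,5), (5,1), (5,2), (6,1), (6,3), (6,5), (7,1), (7,2), (7,3).

13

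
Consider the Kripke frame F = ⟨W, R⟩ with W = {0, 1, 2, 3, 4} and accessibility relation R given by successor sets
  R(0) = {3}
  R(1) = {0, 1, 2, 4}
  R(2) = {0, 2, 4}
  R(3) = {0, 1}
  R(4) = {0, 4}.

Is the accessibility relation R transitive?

Transitive: no — 0 R 3 and 3 R 1, but not 0 R 1.

No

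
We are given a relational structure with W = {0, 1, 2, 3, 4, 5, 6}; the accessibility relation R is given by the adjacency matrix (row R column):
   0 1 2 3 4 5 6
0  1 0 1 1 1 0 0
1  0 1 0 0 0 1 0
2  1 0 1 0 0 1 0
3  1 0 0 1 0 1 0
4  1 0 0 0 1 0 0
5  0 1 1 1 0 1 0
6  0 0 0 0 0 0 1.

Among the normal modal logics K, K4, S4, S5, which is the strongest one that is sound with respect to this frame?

K

Transitive (axiom 4): no — 0 R 2 and 2 R 5, but not 0 R 5.
Reflexive (axiom T): yes — every world is R-related to itself.
Euclidean (axiom 5): no — 0 R 2 and 0 R 3, but not 2 R 3.
So F validates K; K4 would additionally require R to be transitive. The strongest is K.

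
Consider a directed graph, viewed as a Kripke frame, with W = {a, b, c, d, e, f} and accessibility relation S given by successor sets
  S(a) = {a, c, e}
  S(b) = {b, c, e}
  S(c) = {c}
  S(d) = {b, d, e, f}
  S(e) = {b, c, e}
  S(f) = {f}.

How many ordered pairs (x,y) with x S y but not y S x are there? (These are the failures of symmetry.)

Enumerating: (a,c), (a,e), (b,c), (d,b), (d,e), (d,f), (e,c).

7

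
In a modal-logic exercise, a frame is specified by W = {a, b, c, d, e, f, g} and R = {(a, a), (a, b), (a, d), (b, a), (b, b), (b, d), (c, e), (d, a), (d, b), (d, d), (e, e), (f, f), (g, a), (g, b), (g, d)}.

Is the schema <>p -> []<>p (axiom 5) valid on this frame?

Yes

The schema 5 characterises exactly the Euclidean frames.
Euclidean: yes — any two successors of a common world are R-related.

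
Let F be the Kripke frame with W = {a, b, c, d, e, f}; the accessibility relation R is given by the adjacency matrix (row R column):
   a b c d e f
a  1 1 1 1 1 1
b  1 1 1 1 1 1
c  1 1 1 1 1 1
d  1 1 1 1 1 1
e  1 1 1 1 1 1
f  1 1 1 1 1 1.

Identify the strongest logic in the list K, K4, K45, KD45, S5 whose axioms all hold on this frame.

S5

Transitive (axiom 4): yes — every two-step R-path is closed by a direct edge.
Euclidean (axiom 5): yes — any two successors of a common world are R-related.
Serial (axiom D): yes — every world has a successor (e.g. a R a).
Reflexive (axiom T): yes — every world is R-related to itself.
So F validates K, K4, K45, KD45, S5. The strongest is S5.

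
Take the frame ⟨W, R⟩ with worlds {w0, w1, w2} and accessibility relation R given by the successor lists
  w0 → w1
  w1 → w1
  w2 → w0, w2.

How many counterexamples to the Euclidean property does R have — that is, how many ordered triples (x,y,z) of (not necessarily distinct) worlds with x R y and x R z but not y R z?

Enumerating: (w2,w0,w0), (w2,w0,w2).

2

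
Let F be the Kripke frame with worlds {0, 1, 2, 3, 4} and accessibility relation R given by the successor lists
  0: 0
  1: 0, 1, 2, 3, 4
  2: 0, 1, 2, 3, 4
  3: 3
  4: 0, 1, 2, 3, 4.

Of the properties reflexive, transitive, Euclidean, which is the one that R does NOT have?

Euclidean

Reflexive: yes — every world is R-related to itself.
Transitive: yes — every two-step R-path is closed by a direct edge.
Euclidean: no — 1 R 0 and 1 R 2, but not 0 R 2.
Only Euclidean fails.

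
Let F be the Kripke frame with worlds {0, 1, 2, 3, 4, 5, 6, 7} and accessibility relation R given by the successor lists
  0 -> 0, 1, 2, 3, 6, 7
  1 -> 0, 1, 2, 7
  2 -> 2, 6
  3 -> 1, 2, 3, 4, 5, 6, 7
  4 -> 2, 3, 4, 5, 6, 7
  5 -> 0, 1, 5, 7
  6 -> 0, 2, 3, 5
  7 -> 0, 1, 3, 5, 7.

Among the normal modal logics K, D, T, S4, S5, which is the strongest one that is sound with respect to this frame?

D

Serial (axiom D): yes — every world has a successor (e.g. 0 R 0).
Reflexive (axiom T): no — 6 is not related to itself.
Transitive (axiom 4): no — 0 R 3 and 3 R 4, but not 0 R 4.
Euclidean (axiom 5): no — 0 R 1 and 0 R 3, but not 1 R 3.
So F validates K, D; T would additionally require R to be reflexive. The strongest is D.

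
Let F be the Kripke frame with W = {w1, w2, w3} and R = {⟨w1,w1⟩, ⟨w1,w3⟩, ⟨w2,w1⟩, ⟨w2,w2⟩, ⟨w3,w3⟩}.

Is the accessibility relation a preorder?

No

Reflexive: yes — every world is R-related to itself.
Transitive: no — w2 R w1 and w1 R w3, but not w2 R w3.
So R is not a preorder.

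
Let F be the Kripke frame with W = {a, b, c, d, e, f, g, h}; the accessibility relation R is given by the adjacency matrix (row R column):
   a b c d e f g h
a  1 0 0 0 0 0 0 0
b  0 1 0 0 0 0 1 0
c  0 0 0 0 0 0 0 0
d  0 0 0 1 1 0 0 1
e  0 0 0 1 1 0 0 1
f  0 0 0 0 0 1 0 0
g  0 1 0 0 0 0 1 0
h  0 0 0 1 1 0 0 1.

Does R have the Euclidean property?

Yes

Euclidean: yes — any two successors of a common world are R-related.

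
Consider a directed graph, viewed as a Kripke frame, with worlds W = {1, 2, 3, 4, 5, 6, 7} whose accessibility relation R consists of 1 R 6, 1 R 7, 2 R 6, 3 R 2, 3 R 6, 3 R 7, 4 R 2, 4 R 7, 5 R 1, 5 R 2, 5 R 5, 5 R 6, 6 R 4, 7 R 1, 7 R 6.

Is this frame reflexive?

No

Reflexive: no — 1 is not related to itself.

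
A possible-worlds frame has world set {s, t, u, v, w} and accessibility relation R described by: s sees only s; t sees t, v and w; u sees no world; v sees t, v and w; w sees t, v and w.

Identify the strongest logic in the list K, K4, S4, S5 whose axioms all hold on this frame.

K4

Transitive (axiom 4): yes — every two-step R-path is closed by a direct edge.
Reflexive (axiom T): no — u is not related to itself.
Euclidean (axiom 5): yes — any two successors of a common world are R-related.
So F validates K, K4; S4 would additionally require R to be reflexive. The strongest is K4.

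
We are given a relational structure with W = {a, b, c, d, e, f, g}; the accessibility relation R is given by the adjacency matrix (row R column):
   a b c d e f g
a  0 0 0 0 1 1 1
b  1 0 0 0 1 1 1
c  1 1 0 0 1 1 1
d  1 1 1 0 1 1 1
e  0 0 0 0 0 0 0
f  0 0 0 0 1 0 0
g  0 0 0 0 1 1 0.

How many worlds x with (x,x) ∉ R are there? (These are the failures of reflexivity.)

Enumerating: a, b, c, d, e, f, g.

7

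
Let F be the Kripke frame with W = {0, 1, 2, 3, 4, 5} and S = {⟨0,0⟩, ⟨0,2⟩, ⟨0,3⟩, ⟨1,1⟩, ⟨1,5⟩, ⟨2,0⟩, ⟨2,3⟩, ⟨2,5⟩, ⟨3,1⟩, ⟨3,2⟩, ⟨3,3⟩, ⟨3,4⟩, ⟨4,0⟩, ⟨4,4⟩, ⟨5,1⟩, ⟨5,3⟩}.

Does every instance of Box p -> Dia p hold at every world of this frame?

Yes

Axiom D corresponds to the accessibility relation being serial.
Serial: yes — every world has a successor (e.g. 0 S 0).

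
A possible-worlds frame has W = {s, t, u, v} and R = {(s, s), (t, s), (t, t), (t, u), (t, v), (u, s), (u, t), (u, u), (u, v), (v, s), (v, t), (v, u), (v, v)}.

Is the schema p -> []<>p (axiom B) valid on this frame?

No

The schema B characterises exactly the symmetric frames.
Symmetric: no — t R s but not s R t.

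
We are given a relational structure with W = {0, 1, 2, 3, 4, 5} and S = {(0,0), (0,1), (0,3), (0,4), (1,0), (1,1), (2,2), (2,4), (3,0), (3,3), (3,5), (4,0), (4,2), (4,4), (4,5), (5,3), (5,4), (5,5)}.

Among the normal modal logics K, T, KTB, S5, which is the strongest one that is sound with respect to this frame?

KTB

Reflexive (axiom T): yes — every world is S-related to itself.
Symmetric (axiom B): yes — every pair in S has its reverse in S.
Euclidean (axiom 5): no — 0 S 1 and 0 S 3, but not 1 S 3.
So F validates K, T, KTB; S5 would additionally require S to be Euclidean. The strongest is KTB.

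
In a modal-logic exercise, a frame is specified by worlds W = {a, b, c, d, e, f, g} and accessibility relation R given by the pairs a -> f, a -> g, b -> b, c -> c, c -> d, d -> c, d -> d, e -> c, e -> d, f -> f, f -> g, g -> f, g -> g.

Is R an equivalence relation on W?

No

Reflexive: no — a is not related to itself.
Symmetric: no — a R f but not f R a.
Transitive: yes — every two-step R-path is closed by a direct edge.
So R is not an equivalence relation.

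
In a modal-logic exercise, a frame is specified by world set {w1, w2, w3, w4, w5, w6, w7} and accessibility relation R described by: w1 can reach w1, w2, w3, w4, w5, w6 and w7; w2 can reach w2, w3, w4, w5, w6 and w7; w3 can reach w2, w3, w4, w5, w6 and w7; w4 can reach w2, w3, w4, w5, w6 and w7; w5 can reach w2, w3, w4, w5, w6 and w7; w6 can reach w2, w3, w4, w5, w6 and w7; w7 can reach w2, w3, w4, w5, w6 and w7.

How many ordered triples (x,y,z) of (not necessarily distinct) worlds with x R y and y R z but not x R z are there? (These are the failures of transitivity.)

0

R is transitive; there are no such tuples.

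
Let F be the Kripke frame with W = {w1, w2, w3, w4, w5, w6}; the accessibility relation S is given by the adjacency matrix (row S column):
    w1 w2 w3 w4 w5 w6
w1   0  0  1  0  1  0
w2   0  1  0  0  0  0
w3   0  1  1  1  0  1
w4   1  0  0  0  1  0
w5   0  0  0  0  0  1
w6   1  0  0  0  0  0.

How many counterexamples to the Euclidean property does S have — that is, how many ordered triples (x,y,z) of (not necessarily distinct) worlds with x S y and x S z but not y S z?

19

Enumerating: (w1,w3,w5), (w1,w5,w3), (w1,w5,w5), (w3,w2,w3), (w3,w2,w4), (w3,w2,w6), (w3,w4,w2), (w3,w4,w3), (w3,w4,w4), (w3,w4,w6), (w3,w6,w2), (w3,w6,w3), … and 7 more.
Total: 19.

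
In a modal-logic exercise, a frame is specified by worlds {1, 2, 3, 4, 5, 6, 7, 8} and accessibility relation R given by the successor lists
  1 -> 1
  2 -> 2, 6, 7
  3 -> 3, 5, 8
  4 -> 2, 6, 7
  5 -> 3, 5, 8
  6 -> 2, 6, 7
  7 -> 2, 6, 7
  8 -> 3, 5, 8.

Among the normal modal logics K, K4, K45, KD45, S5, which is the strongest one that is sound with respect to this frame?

KD45

Transitive (axiom 4): yes — every two-step R-path is closed by a direct edge.
Euclidean (axiom 5): yes — any two successors of a common world are R-related.
Serial (axiom D): yes — every world has a successor (e.g. 1 R 1).
Reflexive (axiom T): no — 4 is not related to itself.
So F validates K, K4, K45, KD45; S5 would additionally require R to be reflexive. The strongest is KD45.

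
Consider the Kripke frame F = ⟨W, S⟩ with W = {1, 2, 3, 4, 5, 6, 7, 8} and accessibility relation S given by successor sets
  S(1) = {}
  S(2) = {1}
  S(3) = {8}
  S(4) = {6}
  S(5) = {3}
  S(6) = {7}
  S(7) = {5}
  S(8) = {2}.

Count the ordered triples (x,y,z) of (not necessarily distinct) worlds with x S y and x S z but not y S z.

Enumerating: (2,1,1), (3,8,8), (4,6,6), (5,3,3), (6,7,7), (7,5,5), (8,2,2).

7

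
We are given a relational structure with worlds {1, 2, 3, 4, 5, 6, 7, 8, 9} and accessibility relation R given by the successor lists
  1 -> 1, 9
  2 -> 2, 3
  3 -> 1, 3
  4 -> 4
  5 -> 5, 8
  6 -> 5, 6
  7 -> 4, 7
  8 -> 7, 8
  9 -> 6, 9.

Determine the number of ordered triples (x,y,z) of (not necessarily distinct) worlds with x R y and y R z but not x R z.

7

Enumerating: (1,9,6), (2,3,1), (3,1,9), (5,8,7), (6,5,8), (8,7,4), (9,6,5).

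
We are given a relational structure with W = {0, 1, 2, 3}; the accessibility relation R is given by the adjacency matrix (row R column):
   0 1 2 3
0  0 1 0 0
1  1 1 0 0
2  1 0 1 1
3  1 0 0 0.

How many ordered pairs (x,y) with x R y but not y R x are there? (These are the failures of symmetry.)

3

Enumerating: (2,0), (2,3), (3,0).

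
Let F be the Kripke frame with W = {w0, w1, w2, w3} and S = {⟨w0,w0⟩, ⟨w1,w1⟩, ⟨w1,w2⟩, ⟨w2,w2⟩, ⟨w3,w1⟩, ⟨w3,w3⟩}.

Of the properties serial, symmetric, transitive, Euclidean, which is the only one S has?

serial

Serial: yes — every world has a successor (e.g. w0 S w0).
Symmetric: no — w1 S w2 but not w2 S w1.
Transitive: no — w3 S w1 and w1 S w2, but not w3 S w2.
Euclidean: no — w1 S w2 and w1 S w1, but not w2 S w1.
Only serial holds.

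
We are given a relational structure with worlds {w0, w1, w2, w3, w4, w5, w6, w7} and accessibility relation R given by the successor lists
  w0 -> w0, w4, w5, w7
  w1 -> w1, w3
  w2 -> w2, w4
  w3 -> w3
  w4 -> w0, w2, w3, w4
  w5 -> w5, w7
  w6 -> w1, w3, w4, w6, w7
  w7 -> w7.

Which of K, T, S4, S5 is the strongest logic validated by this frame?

T

Reflexive (axiom T): yes — every world is R-related to itself.
Transitive (axiom 4): no — w0 R w4 and w4 R w2, but not w0 R w2.
Euclidean (axiom 5): no — w0 R w4 and w0 R w5, but not w4 R w5.
So F validates K, T; S4 would additionally require R to be transitive. The strongest is T.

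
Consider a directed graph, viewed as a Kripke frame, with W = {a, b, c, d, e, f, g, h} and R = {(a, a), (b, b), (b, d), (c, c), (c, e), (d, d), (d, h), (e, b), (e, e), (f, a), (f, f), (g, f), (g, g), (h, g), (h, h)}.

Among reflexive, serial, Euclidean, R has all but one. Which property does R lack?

Reflexive: yes — every world is R-related to itself.
Serial: yes — every world has a successor (e.g. a R a).
Euclidean: no — b R d and b R b, but not d R b.
Only Euclidean fails.

Euclidean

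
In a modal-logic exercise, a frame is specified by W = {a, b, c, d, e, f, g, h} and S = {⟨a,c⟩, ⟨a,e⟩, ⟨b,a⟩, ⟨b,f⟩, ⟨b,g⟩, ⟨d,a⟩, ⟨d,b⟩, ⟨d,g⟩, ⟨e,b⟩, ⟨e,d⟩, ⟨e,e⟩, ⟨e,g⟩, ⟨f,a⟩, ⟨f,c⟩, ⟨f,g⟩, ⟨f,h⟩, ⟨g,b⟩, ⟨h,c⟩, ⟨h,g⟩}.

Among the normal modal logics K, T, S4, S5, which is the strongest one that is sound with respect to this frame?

K

Reflexive (axiom T): no — a is not related to itself.
Transitive (axiom 4): no — a S e and e S b, but not a S b.
Euclidean (axiom 5): no — a S c and a S e, but not c S e.
So F validates K; T would additionally require S to be reflexive. The strongest is K.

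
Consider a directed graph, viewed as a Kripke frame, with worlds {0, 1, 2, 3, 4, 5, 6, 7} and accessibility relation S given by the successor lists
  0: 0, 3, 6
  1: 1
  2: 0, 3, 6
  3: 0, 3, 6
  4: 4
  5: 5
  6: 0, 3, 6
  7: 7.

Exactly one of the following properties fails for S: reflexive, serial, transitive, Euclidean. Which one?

Reflexive: no — 2 is not related to itself.
Serial: yes — every world has a successor (e.g. 0 S 0).
Transitive: yes — every two-step S-path is closed by a direct edge.
Euclidean: yes — any two successors of a common world are S-related.
Only reflexive fails.

reflexive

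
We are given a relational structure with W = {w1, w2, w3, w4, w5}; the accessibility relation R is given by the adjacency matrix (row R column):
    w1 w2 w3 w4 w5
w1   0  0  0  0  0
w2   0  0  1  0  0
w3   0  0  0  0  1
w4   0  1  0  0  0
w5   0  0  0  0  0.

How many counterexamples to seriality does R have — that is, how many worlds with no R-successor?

Enumerating: w1, w5.

2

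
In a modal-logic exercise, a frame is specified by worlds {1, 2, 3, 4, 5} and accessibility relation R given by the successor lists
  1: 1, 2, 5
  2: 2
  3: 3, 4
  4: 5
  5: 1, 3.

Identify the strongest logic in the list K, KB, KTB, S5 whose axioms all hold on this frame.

K

Symmetric (axiom B): no — 1 R 2 but not 2 R 1.
Reflexive (axiom T): no — 4 is not related to itself.
Euclidean (axiom 5): no — 1 R 2 and 1 R 5, but not 2 R 5.
So F validates K; KB would additionally require R to be symmetric. The strongest is K.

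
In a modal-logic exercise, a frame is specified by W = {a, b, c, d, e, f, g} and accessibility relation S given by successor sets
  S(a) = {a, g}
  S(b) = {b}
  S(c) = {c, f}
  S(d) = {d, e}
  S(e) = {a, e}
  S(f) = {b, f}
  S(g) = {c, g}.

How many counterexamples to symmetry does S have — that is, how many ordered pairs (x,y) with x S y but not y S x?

Enumerating: (a,g), (c,f), (d,e), (e,a), (f,b), (g,c).

6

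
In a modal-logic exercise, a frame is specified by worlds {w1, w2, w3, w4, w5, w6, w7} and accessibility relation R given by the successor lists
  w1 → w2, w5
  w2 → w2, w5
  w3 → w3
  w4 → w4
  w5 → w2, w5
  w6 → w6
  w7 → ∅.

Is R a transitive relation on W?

Transitive: yes — every two-step R-path is closed by a direct edge.

Yes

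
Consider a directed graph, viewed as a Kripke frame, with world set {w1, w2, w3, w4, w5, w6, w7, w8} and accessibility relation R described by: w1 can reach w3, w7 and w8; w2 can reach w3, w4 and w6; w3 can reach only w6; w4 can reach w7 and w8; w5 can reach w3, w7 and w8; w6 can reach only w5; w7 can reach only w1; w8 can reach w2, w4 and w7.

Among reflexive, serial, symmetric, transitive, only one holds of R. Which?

Reflexive: no — w1 is not related to itself.
Serial: yes — every world has a successor (e.g. w1 R w3).
Symmetric: no — w1 R w3 but not w3 R w1.
Transitive: no — w1 R w3 and w3 R w6, but not w1 R w6.
Only serial holds.

serial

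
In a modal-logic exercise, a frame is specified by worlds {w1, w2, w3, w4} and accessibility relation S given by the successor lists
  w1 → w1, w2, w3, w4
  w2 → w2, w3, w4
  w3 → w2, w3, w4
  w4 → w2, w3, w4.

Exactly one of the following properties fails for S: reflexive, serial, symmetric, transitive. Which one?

Reflexive: yes — every world is S-related to itself.
Serial: yes — every world has a successor (e.g. w1 S w1).
Symmetric: no — w1 S w2 but not w2 S w1.
Transitive: yes — every two-step S-path is closed by a direct edge.
Only symmetric fails.

symmetric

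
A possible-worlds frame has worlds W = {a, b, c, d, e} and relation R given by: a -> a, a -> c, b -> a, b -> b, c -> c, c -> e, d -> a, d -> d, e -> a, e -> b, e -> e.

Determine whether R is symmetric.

Symmetric: no — a R c but not c R a.

No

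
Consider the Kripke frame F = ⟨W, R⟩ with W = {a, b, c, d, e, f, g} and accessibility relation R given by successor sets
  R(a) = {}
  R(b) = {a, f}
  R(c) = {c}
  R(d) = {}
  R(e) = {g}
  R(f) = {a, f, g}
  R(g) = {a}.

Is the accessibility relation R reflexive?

No

Reflexive: no — a is not related to itself.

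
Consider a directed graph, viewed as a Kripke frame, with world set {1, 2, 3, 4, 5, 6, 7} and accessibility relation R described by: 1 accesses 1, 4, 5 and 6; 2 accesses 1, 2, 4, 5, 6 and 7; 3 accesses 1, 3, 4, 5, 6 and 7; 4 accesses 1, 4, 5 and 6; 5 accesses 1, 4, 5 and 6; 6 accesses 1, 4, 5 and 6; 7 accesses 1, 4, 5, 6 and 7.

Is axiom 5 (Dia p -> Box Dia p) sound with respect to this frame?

No

By correspondence theory, 5 is valid on a frame iff R is Euclidean.
Euclidean: no — 2 R 1 and 2 R 7, but not 1 R 7.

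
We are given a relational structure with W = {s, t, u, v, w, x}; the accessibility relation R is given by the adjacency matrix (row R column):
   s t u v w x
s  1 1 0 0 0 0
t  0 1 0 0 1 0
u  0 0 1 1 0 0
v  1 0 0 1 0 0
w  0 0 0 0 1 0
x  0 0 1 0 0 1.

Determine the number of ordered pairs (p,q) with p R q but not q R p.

5

Enumerating: (s,t), (t,w), (u,v), (v,s), (x,u).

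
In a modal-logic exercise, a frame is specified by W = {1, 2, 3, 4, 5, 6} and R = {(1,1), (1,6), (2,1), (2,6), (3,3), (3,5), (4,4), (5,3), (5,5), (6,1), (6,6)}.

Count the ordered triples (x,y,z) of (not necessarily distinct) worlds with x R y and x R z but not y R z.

R is Euclidean; there are no such tuples.

0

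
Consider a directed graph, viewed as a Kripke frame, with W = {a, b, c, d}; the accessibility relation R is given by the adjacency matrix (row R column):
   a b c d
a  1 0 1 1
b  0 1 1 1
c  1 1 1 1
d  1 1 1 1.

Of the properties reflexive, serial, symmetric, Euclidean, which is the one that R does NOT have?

Reflexive: yes — every world is R-related to itself.
Serial: yes — every world has a successor (e.g. a R a).
Symmetric: yes — every pair in R has its reverse in R.
Euclidean: no — c R a and c R b, but not a R b.
Only Euclidean fails.

Euclidean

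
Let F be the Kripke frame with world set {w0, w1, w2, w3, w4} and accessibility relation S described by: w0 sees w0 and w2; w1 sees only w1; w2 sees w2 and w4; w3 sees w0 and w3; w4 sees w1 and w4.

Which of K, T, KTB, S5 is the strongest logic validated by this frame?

T

Reflexive (axiom T): yes — every world is S-related to itself.
Symmetric (axiom B): no — w0 S w2 but not w2 S w0.
Euclidean (axiom 5): no — w0 S w2 and w0 S w0, but not w2 S w0.
So F validates K, T; KTB would additionally require S to be symmetric. The strongest is T.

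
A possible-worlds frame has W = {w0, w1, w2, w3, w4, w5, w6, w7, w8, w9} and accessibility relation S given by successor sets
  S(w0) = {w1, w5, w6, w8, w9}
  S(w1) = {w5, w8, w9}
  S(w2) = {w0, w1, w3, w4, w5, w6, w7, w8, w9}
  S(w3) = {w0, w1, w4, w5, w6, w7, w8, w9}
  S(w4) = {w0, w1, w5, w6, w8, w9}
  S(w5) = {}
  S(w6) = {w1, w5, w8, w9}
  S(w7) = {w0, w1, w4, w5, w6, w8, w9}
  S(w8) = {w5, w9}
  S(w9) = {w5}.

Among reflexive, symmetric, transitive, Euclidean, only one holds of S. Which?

transitive

Reflexive: no — w0 is not related to itself.
Symmetric: no — w0 S w1 but not w1 S w0.
Transitive: yes — every two-step S-path is closed by a direct edge.
Euclidean: no — w0 S w1 and w0 S w6, but not w1 S w6.
Only transitive holds.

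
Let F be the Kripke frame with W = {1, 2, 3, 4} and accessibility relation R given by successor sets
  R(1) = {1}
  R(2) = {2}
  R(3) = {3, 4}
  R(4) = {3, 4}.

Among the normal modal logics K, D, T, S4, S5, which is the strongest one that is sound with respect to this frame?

Serial (axiom D): yes — every world has a successor (e.g. 1 R 1).
Reflexive (axiom T): yes — every world is R-related to itself.
Transitive (axiom 4): yes — every two-step R-path is closed by a direct edge.
Euclidean (axiom 5): yes — any two successors of a common world are R-related.
So F validates K, D, T, S4, S5. The strongest is S5.

S5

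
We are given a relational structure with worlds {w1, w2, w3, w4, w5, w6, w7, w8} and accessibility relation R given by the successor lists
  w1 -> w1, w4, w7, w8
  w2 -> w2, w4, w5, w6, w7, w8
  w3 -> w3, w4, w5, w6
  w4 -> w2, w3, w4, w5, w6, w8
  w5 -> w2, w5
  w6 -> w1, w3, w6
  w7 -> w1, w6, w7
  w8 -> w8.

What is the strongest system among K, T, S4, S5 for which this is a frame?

T

Reflexive (axiom T): yes — every world is R-related to itself.
Transitive (axiom 4): no — w1 R w4 and w4 R w2, but not w1 R w2.
Euclidean (axiom 5): no — w1 R w4 and w1 R w7, but not w4 R w7.
So F validates K, T; S4 would additionally require R to be transitive. The strongest is T.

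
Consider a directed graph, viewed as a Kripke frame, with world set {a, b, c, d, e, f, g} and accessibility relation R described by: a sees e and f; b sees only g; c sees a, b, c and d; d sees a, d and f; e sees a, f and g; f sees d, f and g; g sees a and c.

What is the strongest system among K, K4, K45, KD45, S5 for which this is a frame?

K

Transitive (axiom 4): no — a R e and e R g, but not a R g.
Euclidean (axiom 5): no — a R f and a R e, but not f R e.
Serial (axiom D): yes — every world has a successor (e.g. a R e).
Reflexive (axiom T): no — a is not related to itself.
So F validates K; K4 would additionally require R to be transitive. The strongest is K.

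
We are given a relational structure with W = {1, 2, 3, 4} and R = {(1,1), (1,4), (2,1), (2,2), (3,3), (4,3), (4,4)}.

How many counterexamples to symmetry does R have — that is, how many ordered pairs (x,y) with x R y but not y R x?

3

Enumerating: (1,4), (2,1), (4,3).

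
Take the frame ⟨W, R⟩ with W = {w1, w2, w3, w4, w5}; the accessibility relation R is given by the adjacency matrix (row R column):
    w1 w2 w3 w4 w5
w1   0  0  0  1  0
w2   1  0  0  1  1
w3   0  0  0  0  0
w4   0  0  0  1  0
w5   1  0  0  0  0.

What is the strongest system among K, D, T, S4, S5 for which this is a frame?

Serial (axiom D): no — w3 has no R-successor.
Reflexive (axiom T): no — w1 is not related to itself.
Transitive (axiom 4): no — w5 R w1 and w1 R w4, but not w5 R w4.
Euclidean (axiom 5): no — w2 R w1 and w2 R w5, but not w1 R w5.
So F validates K; D would additionally require R to be serial. The strongest is K.

K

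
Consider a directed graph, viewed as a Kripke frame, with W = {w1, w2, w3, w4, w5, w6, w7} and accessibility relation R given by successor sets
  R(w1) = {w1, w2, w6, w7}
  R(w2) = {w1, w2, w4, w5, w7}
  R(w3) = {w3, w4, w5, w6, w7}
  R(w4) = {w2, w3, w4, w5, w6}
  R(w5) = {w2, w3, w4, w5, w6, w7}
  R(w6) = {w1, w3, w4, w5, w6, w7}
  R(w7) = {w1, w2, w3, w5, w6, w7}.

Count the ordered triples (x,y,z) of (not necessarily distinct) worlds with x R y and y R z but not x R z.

36

Enumerating: (w1,w2,w4), (w1,w2,w5), (w1,w6,w3), (w1,w6,w4), (w1,w6,w5), (w1,w7,w3), (w1,w7,w5), (w2,w1,w6), (w2,w4,w3), (w2,w4,w6), (w2,w5,w3), (w2,w5,w6), … and 24 more.
Total: 36.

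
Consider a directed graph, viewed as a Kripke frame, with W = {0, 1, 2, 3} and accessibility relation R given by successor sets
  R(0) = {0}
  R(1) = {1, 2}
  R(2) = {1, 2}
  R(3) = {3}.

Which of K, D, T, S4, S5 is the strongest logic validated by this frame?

Serial (axiom D): yes — every world has a successor (e.g. 0 R 0).
Reflexive (axiom T): yes — every world is R-related to itself.
Transitive (axiom 4): yes — every two-step R-path is closed by a direct edge.
Euclidean (axiom 5): yes — any two successors of a common world are R-related.
So F validates K, D, T, S4, S5. The strongest is S5.

S5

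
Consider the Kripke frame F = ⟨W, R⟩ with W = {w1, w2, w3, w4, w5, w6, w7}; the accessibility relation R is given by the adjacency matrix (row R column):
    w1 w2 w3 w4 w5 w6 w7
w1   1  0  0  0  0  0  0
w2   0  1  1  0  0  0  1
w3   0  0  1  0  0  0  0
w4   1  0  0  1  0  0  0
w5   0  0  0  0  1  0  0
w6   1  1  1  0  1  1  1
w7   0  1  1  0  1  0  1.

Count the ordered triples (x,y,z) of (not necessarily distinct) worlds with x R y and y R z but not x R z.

Enumerating: (w2,w7,w5).

1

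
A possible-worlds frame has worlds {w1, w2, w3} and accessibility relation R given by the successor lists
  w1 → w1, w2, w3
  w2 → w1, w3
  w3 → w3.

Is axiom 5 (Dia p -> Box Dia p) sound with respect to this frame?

By correspondence theory, 5 is valid on a frame iff R is Euclidean.
Euclidean: no — w1 R w3 and w1 R w2, but not w3 R w2.

No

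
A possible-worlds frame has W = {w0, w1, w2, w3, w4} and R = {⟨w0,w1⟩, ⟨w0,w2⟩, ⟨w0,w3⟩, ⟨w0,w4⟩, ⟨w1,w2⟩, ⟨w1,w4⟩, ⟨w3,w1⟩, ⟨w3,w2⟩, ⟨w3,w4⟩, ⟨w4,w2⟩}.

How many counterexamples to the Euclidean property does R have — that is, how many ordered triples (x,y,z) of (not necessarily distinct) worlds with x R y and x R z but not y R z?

Enumerating: (w0,w1,w1), (w0,w1,w3), (w0,w2,w1), (w0,w2,w2), (w0,w2,w3), (w0,w2,w4), (w0,w3,w3), (w0,w4,w1), (w0,w4,w3), (w0,w4,w4), (w1,w2,w2), (w1,w2,w4), … and 8 more.
Total: 20.

20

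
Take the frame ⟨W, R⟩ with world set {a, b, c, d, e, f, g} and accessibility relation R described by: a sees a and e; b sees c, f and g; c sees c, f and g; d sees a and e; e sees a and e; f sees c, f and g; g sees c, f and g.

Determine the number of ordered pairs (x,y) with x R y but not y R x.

5

Enumerating: (b,c), (b,f), (b,g), (d,a), (d,e).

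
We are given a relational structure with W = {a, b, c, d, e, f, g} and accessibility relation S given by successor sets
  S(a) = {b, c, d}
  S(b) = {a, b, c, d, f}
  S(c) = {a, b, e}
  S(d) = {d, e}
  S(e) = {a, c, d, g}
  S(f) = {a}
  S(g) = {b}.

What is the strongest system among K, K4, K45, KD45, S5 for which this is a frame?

Transitive (axiom 4): no — a S b and b S f, but not a S f.
Euclidean (axiom 5): no — a S c and a S d, but not c S d.
Serial (axiom D): yes — every world has a successor (e.g. a S b).
Reflexive (axiom T): no — a is not related to itself.
So F validates K; K4 would additionally require S to be transitive. The strongest is K.

K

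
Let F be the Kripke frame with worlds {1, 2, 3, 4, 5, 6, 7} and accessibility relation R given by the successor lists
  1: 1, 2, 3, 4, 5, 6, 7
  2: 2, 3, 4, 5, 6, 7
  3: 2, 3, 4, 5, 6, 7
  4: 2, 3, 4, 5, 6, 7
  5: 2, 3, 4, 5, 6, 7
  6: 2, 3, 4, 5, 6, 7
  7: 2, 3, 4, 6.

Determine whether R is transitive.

No

Transitive: no — 7 R 2 and 2 R 5, but not 7 R 5.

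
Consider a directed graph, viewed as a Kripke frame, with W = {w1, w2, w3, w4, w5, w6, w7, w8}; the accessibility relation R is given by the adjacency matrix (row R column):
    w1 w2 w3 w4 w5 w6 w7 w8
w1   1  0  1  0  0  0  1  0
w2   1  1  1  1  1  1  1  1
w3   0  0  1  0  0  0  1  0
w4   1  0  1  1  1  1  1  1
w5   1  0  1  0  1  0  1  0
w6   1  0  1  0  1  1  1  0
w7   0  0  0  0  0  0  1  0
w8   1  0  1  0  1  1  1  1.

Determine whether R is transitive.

Yes

Transitive: yes — every two-step R-path is closed by a direct edge.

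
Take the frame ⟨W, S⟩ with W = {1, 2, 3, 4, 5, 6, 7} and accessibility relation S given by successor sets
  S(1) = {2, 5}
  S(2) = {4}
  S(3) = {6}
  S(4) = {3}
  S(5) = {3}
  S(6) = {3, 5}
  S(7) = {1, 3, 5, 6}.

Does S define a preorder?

Reflexive: no — 1 is not related to itself.
Transitive: no — 1 S 2 and 2 S 4, but not 1 S 4.
So S is not a preorder.

No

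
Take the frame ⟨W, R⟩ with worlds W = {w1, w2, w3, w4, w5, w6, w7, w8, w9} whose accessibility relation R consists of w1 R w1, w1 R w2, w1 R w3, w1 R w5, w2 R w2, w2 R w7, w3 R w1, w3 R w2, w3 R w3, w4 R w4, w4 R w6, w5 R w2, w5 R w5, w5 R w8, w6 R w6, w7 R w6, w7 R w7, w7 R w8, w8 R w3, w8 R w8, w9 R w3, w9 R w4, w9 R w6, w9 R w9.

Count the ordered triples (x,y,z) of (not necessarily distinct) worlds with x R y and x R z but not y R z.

Enumerating: (w1,w2,w1), (w1,w2,w3), (w1,w2,w5), (w1,w3,w5), (w1,w5,w1), (w1,w5,w3), (w2,w7,w2), (w3,w2,w1), (w3,w2,w3), (w4,w6,w4), (w5,w2,w5), (w5,w2,w8), … and 15 more.
Total: 27.

27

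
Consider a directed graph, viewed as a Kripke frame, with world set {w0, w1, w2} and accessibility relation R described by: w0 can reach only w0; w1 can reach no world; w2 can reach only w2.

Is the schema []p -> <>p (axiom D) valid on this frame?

No

Axiom D corresponds to the accessibility relation being serial.
Serial: no — w1 has no R-successor.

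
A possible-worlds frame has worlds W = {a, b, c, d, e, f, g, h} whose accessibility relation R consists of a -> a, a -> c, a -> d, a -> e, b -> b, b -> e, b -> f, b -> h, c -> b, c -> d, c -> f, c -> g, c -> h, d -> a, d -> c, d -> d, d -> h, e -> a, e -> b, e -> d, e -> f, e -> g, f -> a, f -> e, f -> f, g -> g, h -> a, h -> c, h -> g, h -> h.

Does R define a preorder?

Reflexive: no — c is not related to itself.
Transitive: no — a R c and c R b, but not a R b.
So R is not a preorder.

No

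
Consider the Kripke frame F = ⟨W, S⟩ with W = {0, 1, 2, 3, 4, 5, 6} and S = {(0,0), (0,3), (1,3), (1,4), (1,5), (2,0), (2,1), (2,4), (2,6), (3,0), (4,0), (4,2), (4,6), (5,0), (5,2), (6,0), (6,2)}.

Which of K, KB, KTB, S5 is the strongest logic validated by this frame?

Symmetric (axiom B): no — 1 S 3 but not 3 S 1.
Reflexive (axiom T): no — 1 is not related to itself.
Euclidean (axiom 5): no — 1 S 3 and 1 S 4, but not 3 S 4.
So F validates K; KB would additionally require S to be symmetric. The strongest is K.

K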